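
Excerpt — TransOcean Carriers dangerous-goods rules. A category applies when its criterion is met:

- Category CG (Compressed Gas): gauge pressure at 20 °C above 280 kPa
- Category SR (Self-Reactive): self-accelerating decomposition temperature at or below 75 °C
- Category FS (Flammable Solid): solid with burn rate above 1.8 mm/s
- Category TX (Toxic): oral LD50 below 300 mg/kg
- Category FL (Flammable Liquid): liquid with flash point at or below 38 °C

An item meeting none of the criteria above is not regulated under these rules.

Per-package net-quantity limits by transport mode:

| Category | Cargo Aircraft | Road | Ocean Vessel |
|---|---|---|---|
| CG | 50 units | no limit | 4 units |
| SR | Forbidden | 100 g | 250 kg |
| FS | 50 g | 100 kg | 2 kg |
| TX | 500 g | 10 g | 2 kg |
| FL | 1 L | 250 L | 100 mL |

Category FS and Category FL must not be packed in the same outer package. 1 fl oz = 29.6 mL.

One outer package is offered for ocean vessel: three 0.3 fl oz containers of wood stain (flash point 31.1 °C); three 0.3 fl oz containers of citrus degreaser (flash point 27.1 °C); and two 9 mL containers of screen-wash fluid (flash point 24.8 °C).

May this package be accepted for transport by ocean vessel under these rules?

Yes

Flash point 31.1 °C meets the Category FL criterion (Flammable Liquid), so the wood stain is Category FL.
Flash point 27.1 °C meets the Category FL criterion (Flammable Liquid), so the citrus degreaser is Category FL.
Flash point 24.8 °C meets the Category FL criterion (Flammable Liquid), so the screen-wash fluid is Category FL.
Category FL net quantity: (three 0.3 fl oz containers = 26.64 mL) + (three 0.3 fl oz containers = 26.64 mL) + (two 9 mL containers = 18 mL) = 71.28 mL.
That is within the Category FL ocean vessel limit of 100 mL.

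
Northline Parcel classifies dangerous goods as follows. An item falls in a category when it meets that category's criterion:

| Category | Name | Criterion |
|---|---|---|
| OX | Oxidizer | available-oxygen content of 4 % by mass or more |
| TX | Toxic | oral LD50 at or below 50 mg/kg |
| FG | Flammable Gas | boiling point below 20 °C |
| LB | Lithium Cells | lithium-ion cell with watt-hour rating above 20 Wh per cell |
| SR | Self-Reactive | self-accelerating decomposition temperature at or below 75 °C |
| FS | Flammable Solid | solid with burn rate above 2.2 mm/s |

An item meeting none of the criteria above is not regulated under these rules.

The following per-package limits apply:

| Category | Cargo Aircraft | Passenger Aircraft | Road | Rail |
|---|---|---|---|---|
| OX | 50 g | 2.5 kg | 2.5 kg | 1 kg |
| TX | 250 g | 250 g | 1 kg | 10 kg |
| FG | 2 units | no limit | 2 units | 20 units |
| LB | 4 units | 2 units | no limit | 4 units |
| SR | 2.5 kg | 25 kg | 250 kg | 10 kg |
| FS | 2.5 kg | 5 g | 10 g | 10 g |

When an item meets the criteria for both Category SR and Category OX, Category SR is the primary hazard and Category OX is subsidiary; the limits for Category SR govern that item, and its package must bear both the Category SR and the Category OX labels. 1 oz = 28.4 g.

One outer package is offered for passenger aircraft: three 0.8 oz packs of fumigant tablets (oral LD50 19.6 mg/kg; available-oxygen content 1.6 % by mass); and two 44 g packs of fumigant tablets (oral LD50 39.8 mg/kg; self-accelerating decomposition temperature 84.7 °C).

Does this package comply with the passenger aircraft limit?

Oral LD50 19.6 mg/kg meets the Category TX criterion (Toxic), so the fumigant tablets are Category TX.
The fumigant tablets have oral LD50 39.8 mg/kg, which is ≤ 50 mg/kg, so they are Category TX (Toxic).
Category TX net quantity: (three 0.8 oz packs = 68.16 g) + (two 44 g packs = 88 g) = 156.16 g.
That is within the Category TX passenger aircraft limit of 250 g.

Yes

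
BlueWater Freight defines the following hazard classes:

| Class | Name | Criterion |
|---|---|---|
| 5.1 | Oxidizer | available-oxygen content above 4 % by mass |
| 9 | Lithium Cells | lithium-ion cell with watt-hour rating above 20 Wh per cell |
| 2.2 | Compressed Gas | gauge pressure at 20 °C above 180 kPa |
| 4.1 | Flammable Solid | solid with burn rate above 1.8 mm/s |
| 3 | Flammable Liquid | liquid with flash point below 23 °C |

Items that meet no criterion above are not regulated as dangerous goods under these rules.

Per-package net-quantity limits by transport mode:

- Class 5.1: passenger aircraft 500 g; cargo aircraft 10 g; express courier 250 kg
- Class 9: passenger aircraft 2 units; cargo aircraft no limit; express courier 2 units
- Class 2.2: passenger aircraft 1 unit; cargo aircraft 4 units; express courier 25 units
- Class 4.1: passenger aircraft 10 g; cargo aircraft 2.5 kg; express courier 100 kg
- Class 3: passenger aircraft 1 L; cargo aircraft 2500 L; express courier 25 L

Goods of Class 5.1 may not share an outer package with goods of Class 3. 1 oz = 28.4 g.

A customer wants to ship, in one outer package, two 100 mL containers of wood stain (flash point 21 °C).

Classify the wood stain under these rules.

Class 3

Flash point 21 °C meets the Class 3 criterion (Flammable Liquid), so the wood stain is Class 3.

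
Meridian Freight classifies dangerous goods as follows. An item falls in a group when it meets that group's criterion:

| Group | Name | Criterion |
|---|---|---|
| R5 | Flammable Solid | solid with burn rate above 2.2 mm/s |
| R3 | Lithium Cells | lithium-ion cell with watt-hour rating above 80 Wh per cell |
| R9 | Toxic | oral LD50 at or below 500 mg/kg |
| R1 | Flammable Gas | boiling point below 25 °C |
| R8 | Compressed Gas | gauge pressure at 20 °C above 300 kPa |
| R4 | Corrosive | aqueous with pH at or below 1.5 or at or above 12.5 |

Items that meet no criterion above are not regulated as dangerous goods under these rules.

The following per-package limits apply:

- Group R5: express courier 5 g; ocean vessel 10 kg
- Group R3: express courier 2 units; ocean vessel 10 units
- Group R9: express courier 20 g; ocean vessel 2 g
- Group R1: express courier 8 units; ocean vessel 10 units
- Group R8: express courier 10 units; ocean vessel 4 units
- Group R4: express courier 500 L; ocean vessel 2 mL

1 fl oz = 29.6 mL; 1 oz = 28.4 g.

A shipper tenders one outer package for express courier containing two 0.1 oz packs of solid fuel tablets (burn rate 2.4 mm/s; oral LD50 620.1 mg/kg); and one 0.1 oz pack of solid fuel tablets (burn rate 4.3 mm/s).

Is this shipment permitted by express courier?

Burn rate 2.4 mm/s meets the Group R5 criterion (Flammable Solid), so the solid fuel tablets are Group R5.
With burn rate 4.3 mm/s (> 2.2 mm/s), the solid fuel tablets fall in Group R5.
Total Group R5: (two 0.1 oz packs = 5.68 g) + (one 0.1 oz pack = 2.84 g) = 8.52 g.
That exceeds the Group R5 express courier limit of 5 g.

No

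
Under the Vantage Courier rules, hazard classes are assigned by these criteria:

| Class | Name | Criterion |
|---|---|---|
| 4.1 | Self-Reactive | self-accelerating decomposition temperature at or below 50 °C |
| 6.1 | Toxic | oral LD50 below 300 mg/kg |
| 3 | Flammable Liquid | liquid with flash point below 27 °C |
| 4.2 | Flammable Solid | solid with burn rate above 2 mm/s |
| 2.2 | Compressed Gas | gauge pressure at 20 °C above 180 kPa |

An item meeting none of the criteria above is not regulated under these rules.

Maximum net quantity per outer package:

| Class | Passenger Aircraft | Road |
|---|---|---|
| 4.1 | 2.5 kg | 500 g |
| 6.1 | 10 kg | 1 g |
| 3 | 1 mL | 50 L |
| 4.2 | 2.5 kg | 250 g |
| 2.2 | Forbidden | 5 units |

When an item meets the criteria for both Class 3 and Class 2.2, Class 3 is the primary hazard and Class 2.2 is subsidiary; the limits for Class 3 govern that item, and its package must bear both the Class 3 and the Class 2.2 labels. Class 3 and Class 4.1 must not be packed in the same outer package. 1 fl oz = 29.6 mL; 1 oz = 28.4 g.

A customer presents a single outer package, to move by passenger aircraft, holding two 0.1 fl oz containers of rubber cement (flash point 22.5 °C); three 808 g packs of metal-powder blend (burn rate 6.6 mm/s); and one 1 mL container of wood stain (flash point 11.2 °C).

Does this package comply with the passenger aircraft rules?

Rubber cement: flash point 22.5 °C < 27 °C → Class 3 (Flammable Liquid).
The metal-powder blend has burn rate 6.6 mm/s, which is > 2 mm/s, so it is Class 4.2 (Flammable Solid).
Flash point 11.2 °C meets the Class 3 criterion (Flammable Liquid), so the wood stain is Class 3.
Total Class 3: (two 0.1 fl oz containers = 5.92 mL) + 1 mL = 6.92 mL.
6.92 mL exceeds the passenger aircraft limit of 1 mL for Class 3.
Class 4.2 quantity: three 808 g packs = 2.424 kg.
2.424 kg is within the passenger aircraft limit of 2.5 kg for Class 4.2.
The segregation rule (Class 3 with Class 4.1) does not apply to Class 3 with Class 4.2.

No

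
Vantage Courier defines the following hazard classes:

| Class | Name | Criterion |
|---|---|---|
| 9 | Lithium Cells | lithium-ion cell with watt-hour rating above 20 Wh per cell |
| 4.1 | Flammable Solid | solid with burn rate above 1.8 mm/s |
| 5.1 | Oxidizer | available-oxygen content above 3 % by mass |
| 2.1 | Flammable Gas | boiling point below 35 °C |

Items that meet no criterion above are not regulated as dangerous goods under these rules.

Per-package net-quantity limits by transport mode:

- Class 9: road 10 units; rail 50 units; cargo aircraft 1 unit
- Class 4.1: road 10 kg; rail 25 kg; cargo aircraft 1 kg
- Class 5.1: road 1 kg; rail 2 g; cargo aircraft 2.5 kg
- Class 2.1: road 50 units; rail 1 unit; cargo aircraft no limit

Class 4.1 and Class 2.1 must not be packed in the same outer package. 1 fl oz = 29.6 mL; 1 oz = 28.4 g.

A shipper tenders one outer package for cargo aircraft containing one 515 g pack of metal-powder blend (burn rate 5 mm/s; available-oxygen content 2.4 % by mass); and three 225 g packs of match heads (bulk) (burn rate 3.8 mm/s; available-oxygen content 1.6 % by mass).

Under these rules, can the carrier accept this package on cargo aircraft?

No

The metal-powder blend has burn rate 5 mm/s, which is > 1.8 mm/s, so it is Class 4.1 (Flammable Solid).
The match heads (bulk) have burn rate 3.8 mm/s, which is > 1.8 mm/s, so they are Class 4.1 (Flammable Solid).
Total Class 4.1: 515 g + (three 225 g packs = 675 g) = 1.19 kg.
1.19 kg > 1 kg (cargo aircraft limit, Class 4.1) — over the limit.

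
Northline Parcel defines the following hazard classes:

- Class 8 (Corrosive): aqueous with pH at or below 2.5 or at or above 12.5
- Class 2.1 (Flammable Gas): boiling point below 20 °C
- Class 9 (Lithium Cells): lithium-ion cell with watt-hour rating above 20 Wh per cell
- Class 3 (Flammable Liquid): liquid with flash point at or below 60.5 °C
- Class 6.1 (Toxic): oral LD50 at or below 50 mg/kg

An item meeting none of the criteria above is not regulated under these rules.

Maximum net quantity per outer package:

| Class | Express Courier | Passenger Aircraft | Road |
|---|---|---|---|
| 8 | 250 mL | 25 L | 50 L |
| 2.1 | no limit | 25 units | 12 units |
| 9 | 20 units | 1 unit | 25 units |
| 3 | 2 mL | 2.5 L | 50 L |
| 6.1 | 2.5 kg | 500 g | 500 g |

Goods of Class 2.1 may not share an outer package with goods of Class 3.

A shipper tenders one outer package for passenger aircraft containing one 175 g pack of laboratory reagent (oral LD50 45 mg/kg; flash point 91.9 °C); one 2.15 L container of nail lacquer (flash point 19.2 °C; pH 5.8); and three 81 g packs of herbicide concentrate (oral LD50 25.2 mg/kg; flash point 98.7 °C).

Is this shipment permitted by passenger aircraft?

With oral LD50 45 mg/kg (≤ 50 mg/kg), the laboratory reagent falls in Class 6.1.
The nail lacquer has flash point 19.2 °C, which is ≤ 60.5 °C, so it is Class 3 (Flammable Liquid).
The herbicide concentrate has oral LD50 25.2 mg/kg, which is ≤ 50 mg/kg, so it is Class 6.1 (Toxic).
Class 3 quantity: 2.15 L.
That is within the Class 3 passenger aircraft limit of 2.5 L.
Class 6.1 net quantity: 175 g + (three 81 g packs = 243 g) = 418 g.
418 g is within the passenger aircraft limit of 500 g for Class 6.1.
The segregation rule (Class 2.1 with Class 3) does not apply to Class 3 with Class 6.1.
Every hazard class is within its passenger aircraft limit and no segregation rule is violated.

Yes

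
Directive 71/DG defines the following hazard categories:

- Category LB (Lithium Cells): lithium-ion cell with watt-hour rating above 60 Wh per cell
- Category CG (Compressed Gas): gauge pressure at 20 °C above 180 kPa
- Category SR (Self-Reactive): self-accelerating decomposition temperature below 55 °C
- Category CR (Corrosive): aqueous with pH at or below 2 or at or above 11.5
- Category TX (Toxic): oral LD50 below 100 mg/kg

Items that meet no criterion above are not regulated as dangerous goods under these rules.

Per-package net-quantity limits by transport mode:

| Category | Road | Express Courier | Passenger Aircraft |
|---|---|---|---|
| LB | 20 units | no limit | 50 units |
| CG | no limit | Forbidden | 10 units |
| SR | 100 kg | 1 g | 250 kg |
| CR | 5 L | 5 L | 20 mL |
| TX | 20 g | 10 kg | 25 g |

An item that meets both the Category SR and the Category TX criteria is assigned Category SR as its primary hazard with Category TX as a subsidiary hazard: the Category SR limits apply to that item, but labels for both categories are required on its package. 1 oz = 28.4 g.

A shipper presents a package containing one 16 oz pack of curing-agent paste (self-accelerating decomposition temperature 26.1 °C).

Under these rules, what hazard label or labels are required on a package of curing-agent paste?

Category SR

With self-accelerating decomposition temperature 26.1 °C (< 55 °C), the curing-agent paste falls in Category SR.
Only the Category SR label is required.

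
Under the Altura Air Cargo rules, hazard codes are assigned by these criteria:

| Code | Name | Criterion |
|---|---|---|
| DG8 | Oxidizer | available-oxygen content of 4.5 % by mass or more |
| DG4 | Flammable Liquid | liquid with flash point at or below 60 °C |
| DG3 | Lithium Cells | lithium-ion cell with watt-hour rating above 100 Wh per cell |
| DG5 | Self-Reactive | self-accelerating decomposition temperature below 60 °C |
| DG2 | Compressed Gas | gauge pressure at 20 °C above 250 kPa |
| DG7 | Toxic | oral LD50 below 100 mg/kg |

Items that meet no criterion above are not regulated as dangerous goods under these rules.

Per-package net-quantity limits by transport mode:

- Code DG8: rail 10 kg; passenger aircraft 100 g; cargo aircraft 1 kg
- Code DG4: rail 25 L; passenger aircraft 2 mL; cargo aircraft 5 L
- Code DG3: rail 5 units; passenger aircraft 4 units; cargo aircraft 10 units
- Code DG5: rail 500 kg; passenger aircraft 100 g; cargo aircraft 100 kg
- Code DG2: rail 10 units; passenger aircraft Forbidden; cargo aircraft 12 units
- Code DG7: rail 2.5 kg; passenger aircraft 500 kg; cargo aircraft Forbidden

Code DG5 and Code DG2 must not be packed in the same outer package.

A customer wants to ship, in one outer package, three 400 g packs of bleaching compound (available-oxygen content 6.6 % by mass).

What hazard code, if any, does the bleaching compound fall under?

Code DG8

The bleaching compound has available-oxygen content 6.6 % by mass, which is ≥ 4.5 % by mass, so it is Code DG8 (Oxidizer).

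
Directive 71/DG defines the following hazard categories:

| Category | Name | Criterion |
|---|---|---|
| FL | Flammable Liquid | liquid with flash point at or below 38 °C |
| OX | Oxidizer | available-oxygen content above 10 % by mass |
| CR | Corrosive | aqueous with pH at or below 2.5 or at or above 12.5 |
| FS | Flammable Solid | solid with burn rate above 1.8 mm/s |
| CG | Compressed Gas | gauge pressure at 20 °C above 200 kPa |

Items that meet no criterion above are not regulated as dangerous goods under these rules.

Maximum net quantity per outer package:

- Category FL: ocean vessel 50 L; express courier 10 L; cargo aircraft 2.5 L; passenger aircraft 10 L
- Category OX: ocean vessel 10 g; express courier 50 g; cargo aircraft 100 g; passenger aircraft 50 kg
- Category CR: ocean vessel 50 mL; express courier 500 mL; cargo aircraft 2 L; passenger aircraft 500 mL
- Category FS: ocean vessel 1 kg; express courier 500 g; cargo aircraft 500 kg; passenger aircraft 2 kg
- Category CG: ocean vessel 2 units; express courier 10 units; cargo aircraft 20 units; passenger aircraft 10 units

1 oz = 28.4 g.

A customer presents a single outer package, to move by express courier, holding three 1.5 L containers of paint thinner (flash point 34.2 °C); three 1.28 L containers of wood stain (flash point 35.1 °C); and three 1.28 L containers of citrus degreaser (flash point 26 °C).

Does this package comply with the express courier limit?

With flash point 34.2 °C (≤ 38 °C), the paint thinner falls in Category FL.
Flash point 35.1 °C meets the Category FL criterion (Flammable Liquid), so the wood stain is Category FL.
With flash point 26 °C (≤ 38 °C), the citrus degreaser falls in Category FL.
Total Category FL: (three 1.5 L containers = 4.5 L) + (three 1.28 L containers = 3.84 L) + (three 1.28 L containers = 3.84 L) = 12.18 L.
12.18 L exceeds the express courier limit of 10 L for Category FL.

No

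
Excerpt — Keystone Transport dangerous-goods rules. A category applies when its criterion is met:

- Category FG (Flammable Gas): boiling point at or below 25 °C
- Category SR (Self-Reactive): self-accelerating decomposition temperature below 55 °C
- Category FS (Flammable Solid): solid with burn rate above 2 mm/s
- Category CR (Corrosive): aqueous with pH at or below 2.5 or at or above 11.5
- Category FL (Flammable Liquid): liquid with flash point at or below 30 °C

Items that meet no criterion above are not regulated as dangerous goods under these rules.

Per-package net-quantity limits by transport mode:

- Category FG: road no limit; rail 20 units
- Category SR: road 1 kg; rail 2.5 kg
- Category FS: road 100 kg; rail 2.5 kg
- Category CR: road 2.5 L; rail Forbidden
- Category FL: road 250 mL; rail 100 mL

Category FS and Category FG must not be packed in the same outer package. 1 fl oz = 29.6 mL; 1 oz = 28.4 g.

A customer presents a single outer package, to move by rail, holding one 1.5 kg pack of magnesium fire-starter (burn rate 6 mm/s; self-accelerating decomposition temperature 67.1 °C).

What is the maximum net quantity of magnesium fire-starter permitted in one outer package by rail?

2.5 kg

Burn rate 6 mm/s meets the Category FS criterion (Flammable Solid), so the magnesium fire-starter is Category FS.
The rail limit for Category FS is 2.5 kg.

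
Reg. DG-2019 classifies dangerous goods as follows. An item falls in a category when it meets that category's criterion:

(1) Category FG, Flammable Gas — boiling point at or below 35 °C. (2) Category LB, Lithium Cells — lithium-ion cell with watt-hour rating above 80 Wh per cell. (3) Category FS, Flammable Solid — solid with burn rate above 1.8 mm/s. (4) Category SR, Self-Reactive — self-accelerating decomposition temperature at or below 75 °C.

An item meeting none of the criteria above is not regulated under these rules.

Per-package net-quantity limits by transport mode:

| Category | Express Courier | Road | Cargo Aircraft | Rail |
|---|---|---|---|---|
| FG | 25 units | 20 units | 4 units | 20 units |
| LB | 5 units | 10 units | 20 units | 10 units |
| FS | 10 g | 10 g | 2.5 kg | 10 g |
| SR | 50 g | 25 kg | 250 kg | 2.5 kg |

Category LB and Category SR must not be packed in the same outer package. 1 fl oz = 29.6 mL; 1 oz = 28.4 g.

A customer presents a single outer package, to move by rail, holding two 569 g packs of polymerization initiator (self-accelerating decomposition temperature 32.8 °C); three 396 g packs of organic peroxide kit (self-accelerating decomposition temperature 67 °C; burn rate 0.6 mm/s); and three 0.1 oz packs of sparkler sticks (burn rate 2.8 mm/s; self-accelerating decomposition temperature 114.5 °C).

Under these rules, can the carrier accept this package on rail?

Yes

The polymerization initiator has self-accelerating decomposition temperature 32.8 °C, which is ≤ 75 °C, so it is Category SR (Self-Reactive).
Organic peroxide kit: self-accelerating decomposition temperature 67 °C ≤ 75 °C → Category SR (Self-Reactive).
With burn rate 2.8 mm/s (> 1.8 mm/s), the sparkler sticks fall in Category FS.
Total Category SR: (two 569 g packs = 1.138 kg) + (three 396 g packs = 1.188 kg) = 2.326 kg.
2.326 kg ≤ 2.5 kg (rail limit, Category SR) — within limit.
Category FS quantity: three 0.1 oz packs = 8.52 g.
8.52 g is within the rail limit of 10 g for Category FS.
The segregation rule (Category LB with Category SR) does not apply to Category SR with Category FS.
Every hazard category is within its rail limit and no segregation rule is violated.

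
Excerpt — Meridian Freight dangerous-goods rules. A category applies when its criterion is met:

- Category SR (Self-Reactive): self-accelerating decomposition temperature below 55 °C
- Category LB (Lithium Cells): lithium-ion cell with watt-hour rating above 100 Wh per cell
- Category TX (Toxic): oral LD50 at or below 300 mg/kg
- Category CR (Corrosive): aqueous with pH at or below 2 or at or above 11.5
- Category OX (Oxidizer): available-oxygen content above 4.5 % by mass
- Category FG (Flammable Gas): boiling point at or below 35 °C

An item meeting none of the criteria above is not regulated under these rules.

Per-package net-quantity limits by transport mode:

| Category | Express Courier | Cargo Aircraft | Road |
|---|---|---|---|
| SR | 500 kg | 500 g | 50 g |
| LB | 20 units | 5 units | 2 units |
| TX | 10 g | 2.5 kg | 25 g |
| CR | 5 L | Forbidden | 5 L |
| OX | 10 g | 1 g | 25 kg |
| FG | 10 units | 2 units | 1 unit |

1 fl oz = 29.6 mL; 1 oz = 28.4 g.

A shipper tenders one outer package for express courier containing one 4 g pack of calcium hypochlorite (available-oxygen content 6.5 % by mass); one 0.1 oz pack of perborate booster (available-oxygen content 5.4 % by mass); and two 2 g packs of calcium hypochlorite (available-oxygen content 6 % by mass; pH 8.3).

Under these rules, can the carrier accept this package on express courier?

Calcium hypochlorite: available-oxygen content 6.5 % by mass > 4.5 % by mass → Category OX (Oxidizer).
With available-oxygen content 5.4 % by mass (> 4.5 % by mass), the perborate booster falls in Category OX.
Available-oxygen content 6 % by mass meets the Category OX criterion (Oxidizer), so the calcium hypochlorite is Category OX.
Total Category OX: 4 g + (one 0.1 oz pack = 2.84 g) + (two 2 g packs = 4 g) = 10.84 g.
10.84 g exceeds the express courier limit of 10 g for Category OX.

No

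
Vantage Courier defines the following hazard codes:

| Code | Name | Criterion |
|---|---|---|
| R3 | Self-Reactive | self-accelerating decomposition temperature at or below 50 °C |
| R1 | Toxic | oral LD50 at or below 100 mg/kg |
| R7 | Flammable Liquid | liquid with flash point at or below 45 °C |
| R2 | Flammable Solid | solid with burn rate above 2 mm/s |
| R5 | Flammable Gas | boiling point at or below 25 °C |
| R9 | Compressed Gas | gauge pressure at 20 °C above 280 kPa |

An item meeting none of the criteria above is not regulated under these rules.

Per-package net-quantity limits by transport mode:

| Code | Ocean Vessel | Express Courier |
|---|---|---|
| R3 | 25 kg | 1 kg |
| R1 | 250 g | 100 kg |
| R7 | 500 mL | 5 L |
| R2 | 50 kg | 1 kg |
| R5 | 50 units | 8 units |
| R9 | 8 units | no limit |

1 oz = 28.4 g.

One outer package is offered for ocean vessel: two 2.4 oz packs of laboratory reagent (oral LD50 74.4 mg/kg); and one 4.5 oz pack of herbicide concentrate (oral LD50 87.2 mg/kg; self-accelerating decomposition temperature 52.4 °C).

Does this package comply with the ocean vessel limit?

No

The laboratory reagent has oral LD50 74.4 mg/kg, which is ≤ 100 mg/kg, so it is Code R1 (Toxic).
The herbicide concentrate has oral LD50 87.2 mg/kg, which is ≤ 100 mg/kg, so it is Code R1 (Toxic).
Total Code R1: (two 2.4 oz packs = 136.32 g) + (one 4.5 oz pack = 127.8 g) = 264.12 g.
That exceeds the Code R1 ocean vessel limit of 250 g.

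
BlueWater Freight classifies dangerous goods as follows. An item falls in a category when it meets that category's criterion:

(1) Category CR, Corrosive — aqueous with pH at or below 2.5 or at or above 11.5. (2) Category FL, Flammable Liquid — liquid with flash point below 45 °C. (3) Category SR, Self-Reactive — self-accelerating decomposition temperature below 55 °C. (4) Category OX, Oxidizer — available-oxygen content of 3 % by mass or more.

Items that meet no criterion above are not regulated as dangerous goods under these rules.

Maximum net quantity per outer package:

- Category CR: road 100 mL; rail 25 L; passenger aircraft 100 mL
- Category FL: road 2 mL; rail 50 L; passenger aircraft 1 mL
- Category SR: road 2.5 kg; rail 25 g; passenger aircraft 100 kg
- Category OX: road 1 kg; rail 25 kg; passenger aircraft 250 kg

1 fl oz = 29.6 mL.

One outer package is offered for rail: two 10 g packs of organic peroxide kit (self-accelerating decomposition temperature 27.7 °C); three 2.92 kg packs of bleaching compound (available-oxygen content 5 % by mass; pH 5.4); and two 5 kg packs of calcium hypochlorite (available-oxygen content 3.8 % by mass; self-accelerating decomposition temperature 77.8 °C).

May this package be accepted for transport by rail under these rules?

Self-accelerating decomposition temperature 27.7 °C meets the Category SR criterion (Self-Reactive), so the organic peroxide kit is Category SR.
Bleaching compound: available-oxygen content 5 % by mass ≥ 3 % by mass → Category OX (Oxidizer).
The calcium hypochlorite has available-oxygen content 3.8 % by mass, which is ≥ 3 % by mass, so it is Category OX (Oxidizer).
Category SR quantity: two 10 g packs = 20 g.
20 g is within the rail limit of 25 g for Category SR.
Total Category OX: (three 2.92 kg packs = 8.76 kg) + (two 5 kg packs = 10 kg) = 18.76 kg.
That is within the Category OX rail limit of 25 kg.
Every hazard category is within its rail limit and no segregation rule is violated.

Yes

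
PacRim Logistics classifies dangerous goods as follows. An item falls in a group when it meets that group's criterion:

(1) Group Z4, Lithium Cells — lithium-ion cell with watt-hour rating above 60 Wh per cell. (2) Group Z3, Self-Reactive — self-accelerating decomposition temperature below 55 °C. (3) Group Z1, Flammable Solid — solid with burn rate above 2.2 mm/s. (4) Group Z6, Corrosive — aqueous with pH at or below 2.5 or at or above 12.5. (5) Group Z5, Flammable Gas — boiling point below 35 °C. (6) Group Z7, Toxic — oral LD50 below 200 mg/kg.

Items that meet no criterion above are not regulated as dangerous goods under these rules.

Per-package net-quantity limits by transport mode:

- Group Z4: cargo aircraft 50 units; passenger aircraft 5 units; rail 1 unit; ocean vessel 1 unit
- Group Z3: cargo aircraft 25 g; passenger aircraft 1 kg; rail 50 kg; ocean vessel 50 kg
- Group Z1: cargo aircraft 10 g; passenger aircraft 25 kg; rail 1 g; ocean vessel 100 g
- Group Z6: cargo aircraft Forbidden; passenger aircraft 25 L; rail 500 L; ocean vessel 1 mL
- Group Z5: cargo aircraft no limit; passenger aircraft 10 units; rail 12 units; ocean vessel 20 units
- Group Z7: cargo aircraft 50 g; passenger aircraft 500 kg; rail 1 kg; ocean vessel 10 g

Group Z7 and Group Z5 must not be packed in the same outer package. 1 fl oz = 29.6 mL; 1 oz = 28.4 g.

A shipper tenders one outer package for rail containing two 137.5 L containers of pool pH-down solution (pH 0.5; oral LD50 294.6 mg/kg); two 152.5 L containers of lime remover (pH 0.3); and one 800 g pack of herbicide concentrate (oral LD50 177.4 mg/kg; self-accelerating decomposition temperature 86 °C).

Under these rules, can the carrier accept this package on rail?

With pH 0.5 (≤ 2.5), the pool pH-down solution falls in Group Z6.
With pH 0.3 (≤ 2.5), the lime remover falls in Group Z6.
With oral LD50 177.4 mg/kg (< 200 mg/kg), the herbicide concentrate falls in Group Z7.
Total Group Z6: (two 137.5 L containers = 275 L) + (two 152.5 L containers = 305 L) = 580 L.
580 L > 500 L (rail limit, Group Z6) — over the limit.
Group Z7 quantity: 800 g.
That is within the Group Z7 rail limit of 1 kg.
The segregation rule (Group Z7 with Group Z5) does not apply to Group Z6 with Group Z7.

No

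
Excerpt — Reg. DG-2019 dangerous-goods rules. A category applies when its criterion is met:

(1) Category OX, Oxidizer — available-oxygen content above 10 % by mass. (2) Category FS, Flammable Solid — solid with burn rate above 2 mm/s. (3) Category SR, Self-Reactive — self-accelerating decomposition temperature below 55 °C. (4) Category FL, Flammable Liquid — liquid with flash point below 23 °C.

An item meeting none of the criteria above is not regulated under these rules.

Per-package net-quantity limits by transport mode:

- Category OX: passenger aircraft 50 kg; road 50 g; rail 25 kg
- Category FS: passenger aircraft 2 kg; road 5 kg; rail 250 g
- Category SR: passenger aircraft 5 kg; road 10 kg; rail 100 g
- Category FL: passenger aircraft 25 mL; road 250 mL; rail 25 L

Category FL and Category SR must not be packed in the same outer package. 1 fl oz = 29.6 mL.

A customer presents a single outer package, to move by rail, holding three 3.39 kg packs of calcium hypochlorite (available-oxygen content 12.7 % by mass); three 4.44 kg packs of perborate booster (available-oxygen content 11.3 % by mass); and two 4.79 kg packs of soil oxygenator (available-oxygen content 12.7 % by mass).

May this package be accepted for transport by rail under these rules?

No

The calcium hypochlorite has available-oxygen content 12.7 % by mass, which is > 10 % by mass, so it is Category OX (Oxidizer).
Perborate booster: available-oxygen content 11.3 % by mass > 10 % by mass → Category OX (Oxidizer).
Available-oxygen content 12.7 % by mass meets the Category OX criterion (Oxidizer), so the soil oxygenator is Category OX.
Category OX net quantity: (three 3.39 kg packs = 10.17 kg) + (three 4.44 kg packs = 13.32 kg) + (two 4.79 kg packs = 9.58 kg) = 33.07 kg.
That exceeds the Category OX rail limit of 25 kg.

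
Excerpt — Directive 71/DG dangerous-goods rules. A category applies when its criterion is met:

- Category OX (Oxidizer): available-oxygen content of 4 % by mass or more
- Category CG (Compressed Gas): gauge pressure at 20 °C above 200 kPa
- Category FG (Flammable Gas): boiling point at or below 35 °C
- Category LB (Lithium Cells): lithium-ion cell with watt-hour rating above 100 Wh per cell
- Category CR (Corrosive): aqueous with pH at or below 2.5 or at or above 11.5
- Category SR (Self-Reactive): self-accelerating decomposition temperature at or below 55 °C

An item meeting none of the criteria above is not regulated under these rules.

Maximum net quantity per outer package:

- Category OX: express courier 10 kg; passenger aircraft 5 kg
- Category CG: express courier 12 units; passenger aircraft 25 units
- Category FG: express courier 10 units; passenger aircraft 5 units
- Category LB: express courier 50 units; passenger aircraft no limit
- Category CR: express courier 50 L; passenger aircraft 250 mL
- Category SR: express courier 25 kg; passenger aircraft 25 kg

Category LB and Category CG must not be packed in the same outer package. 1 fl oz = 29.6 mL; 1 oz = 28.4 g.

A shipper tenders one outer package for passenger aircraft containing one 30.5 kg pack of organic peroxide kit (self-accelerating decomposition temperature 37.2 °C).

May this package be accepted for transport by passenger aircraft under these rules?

The organic peroxide kit has self-accelerating decomposition temperature 37.2 °C, which is ≤ 55 °C, so it is Category SR (Self-Reactive).
Category SR quantity: 30.5 kg.
That exceeds the Category SR passenger aircraft limit of 25 kg.

No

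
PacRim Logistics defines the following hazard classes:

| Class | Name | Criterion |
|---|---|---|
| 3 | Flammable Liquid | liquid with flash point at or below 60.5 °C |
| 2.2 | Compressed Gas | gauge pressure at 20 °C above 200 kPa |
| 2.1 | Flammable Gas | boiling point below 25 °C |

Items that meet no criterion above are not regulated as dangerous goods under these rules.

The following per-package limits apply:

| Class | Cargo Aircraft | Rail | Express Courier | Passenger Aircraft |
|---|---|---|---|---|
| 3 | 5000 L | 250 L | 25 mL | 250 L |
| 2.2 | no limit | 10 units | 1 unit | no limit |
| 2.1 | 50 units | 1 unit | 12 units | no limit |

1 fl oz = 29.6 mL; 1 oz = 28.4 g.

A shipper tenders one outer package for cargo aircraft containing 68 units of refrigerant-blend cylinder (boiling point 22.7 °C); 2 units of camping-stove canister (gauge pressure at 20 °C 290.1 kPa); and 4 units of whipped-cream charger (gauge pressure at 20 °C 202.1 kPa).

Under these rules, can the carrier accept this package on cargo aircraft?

The refrigerant-blend cylinder has boiling point 22.7 °C, which is < 25 °C, so it is Class 2.1 (Flammable Gas).
Gauge pressure at 20 °C 290.1 kPa meets the Class 2.2 criterion (Compressed Gas), so the camping-stove canister is Class 2.2.
Gauge pressure at 20 °C 202.1 kPa meets the Class 2.2 criterion (Compressed Gas), so the whipped-cream charger is Class 2.2.
Total Class 2.2: 2 units + 4 units = 6 units.
Class 2.2 has no per-package limit by cargo aircraft.
Class 2.1 quantity: 68 units.
68 units exceeds the cargo aircraft limit of 50 units for Class 2.1.

No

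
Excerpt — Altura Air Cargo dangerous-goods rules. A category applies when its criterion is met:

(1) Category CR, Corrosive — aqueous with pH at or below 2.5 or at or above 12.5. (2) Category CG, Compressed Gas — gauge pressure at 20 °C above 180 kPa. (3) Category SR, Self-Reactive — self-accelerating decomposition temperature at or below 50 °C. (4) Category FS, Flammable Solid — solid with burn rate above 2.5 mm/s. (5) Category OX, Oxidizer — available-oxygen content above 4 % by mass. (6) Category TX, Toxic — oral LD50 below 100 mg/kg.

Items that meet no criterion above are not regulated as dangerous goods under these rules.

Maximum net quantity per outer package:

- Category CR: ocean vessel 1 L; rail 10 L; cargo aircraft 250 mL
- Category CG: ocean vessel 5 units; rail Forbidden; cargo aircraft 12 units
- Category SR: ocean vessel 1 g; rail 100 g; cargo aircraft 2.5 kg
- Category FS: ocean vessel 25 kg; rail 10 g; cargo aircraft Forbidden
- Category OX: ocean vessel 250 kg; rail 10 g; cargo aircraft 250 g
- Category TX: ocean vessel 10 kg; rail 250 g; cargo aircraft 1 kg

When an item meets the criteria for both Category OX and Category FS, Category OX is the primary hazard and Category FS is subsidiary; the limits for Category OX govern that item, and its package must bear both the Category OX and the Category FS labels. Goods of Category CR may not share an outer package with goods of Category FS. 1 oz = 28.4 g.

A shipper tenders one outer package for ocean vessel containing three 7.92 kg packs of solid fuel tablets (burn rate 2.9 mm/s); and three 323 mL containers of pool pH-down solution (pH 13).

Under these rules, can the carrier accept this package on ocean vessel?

Burn rate 2.9 mm/s meets the Category FS criterion (Flammable Solid), so the solid fuel tablets are Category FS.
pH 13 meets the Category CR criterion (Corrosive), so the pool pH-down solution is Category CR.
Category CR quantity: three 323 mL containers = 969 mL.
That is within the Category CR ocean vessel limit of 1 L.
Category FS quantity: three 7.92 kg packs = 23.76 kg.
23.76 kg ≤ 25 kg (ocean vessel limit, Category FS) — within limit.
Category CR and Category FS may not share an outer package.

No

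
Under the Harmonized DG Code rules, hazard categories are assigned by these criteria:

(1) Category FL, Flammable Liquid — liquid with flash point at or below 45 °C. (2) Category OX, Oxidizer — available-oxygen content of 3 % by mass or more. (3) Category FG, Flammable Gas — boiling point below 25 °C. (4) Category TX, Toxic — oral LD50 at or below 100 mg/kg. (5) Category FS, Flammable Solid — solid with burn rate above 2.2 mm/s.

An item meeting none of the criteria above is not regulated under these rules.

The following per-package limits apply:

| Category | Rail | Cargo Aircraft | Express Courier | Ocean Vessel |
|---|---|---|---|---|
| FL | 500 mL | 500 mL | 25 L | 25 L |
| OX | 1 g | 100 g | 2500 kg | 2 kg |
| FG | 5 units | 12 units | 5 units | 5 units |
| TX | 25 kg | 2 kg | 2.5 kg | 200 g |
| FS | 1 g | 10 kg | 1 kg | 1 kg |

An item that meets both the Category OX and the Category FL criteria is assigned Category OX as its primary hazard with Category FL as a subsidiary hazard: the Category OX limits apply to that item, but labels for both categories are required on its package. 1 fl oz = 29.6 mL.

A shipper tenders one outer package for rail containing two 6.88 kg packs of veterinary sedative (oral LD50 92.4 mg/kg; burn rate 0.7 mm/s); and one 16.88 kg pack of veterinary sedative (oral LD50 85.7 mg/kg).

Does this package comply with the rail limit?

With oral LD50 92.4 mg/kg (≤ 100 mg/kg), the veterinary sedative falls in Category TX.
With oral LD50 85.7 mg/kg (≤ 100 mg/kg), the veterinary sedative falls in Category TX.
Category TX net quantity: (two 6.88 kg packs = 13.76 kg) + 16.88 kg = 30.64 kg.
30.64 kg exceeds the rail limit of 25 kg for Category TX.

No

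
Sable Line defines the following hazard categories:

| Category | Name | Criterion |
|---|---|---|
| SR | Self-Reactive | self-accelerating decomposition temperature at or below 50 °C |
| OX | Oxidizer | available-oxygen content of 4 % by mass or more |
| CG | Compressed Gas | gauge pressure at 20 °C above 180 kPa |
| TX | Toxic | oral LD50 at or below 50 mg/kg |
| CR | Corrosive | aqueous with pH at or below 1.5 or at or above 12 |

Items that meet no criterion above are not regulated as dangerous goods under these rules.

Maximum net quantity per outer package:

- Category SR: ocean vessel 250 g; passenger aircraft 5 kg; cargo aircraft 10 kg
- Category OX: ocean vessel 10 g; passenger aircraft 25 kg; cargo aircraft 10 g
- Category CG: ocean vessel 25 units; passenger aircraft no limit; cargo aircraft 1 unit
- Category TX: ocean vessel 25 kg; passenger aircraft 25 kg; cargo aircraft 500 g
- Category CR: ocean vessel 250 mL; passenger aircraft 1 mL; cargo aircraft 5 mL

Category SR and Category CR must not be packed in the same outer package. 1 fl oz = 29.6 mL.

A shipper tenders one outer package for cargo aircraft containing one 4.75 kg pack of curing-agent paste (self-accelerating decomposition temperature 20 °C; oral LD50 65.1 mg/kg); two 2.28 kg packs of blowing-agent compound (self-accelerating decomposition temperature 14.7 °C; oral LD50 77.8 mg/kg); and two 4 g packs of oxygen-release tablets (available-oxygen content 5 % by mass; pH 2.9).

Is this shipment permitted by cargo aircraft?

Yes

Curing-agent paste: self-accelerating decomposition temperature 20 °C ≤ 50 °C → Category SR (Self-Reactive).
Self-accelerating decomposition temperature 14.7 °C meets the Category SR criterion (Self-Reactive), so the blowing-agent compound is Category SR.
Oxygen-release tablets: available-oxygen content 5 % by mass ≥ 4 % by mass → Category OX (Oxidizer).
Total Category SR: 4.75 kg + (two 2.28 kg packs = 4.56 kg) = 9.31 kg.
9.31 kg is within the cargo aircraft limit of 10 kg for Category SR.
Category OX quantity: two 4 g packs = 8 g.
8 g is within the cargo aircraft limit of 10 g for Category OX.
The segregation rule (Category SR with Category CR) does not apply to Category SR with Category OX.
Every hazard category is within its cargo aircraft limit and no segregation rule is violated.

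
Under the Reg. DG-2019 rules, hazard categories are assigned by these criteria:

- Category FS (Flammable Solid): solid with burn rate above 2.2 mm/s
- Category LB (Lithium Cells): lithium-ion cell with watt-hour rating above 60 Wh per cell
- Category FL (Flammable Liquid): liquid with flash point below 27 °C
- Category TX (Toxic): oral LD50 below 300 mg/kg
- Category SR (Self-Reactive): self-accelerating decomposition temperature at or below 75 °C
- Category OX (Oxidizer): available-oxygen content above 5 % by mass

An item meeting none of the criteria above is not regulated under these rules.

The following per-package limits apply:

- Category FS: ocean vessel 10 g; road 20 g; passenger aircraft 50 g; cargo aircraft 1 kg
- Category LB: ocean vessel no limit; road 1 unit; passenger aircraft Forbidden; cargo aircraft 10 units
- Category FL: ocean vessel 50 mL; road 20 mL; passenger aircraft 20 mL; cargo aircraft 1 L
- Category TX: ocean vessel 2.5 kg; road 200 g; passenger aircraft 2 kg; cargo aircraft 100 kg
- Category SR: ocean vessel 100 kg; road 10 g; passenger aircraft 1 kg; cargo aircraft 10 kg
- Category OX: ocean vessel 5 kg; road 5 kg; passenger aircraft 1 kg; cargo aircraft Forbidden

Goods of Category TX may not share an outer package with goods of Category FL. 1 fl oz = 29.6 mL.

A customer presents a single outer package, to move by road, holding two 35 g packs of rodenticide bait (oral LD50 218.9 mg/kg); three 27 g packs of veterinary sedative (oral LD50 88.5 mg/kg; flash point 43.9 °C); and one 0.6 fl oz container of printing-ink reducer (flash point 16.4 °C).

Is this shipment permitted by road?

No

The rodenticide bait has oral LD50 218.9 mg/kg, which is < 300 mg/kg, so it is Category TX (Toxic).
Oral LD50 88.5 mg/kg meets the Category TX criterion (Toxic), so the veterinary sedative is Category TX.
With flash point 16.4 °C (< 27 °C), the printing-ink reducer falls in Category FL.
Category TX net quantity: (two 35 g packs = 70 g) + (three 27 g packs = 81 g) = 151 g.
151 g is within the road limit of 200 g for Category TX.
Category FL quantity: one 0.6 fl oz container = 17.76 mL.
17.76 mL is within the road limit of 20 mL for Category FL.
Category TX and Category FL may not share an outer package.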